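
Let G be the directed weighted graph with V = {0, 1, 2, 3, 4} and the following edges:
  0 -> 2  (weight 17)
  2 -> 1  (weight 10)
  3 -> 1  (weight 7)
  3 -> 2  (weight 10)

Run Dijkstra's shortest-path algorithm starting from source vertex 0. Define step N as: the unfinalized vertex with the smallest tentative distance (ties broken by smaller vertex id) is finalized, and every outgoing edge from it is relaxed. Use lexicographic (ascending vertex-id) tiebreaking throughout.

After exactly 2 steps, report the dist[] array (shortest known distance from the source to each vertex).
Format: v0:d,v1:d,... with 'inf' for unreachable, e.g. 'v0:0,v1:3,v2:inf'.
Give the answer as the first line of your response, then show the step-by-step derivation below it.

v0:0,v1:27,v2:17,v3:inf,v4:inf

step 1: dist = v0:0,v1:inf,v2:17,v3:inf,v4:inf
step 2: dist = v0:0,v1:27,v2:17,v3:inf,v4:inf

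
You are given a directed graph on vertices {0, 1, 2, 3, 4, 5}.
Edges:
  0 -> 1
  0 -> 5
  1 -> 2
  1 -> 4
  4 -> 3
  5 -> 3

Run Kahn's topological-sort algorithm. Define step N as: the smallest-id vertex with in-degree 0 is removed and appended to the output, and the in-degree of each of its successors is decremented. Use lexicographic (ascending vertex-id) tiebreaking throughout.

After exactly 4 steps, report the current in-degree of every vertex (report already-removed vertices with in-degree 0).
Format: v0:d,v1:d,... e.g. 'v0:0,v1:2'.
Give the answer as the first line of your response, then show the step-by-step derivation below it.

v0:0,v1:0,v2:0,v3:1,v4:0,v5:0

step 1: output 0; order=[0]; indeg=(0,0,1,2,1,0)
step 2: output 1; order=[0,1]; indeg=(0,0,0,2,0,0)
step 3: output 2; order=[0,1,2]; indeg=(0,0,0,2,0,0)
step 4: output 4; order=[0,1,2,4]; indeg=(0,0,0,1,0,0)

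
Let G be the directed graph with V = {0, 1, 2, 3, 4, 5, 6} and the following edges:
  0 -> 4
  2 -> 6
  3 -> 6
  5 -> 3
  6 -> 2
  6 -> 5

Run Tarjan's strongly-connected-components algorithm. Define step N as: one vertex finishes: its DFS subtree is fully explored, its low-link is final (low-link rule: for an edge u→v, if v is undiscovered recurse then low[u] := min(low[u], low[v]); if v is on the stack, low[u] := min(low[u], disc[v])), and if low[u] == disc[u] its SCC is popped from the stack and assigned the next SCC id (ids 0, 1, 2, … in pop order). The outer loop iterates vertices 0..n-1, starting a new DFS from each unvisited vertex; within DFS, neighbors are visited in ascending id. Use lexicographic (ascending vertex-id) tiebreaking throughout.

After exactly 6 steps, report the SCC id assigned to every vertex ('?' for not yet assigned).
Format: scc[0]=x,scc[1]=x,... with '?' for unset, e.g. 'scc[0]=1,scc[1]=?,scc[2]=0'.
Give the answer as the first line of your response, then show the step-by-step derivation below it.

scc[0]=1,scc[1]=2,scc[2]=?,scc[3]=?,scc[4]=0,scc[5]=?,scc[6]=?

step 1: low=(low[0]=0,low[1]=?,low[2]=?,low[3]=?,low[4]=1,low[5]=?,low[6]=?); scc=(scc[0]=?,scc[1]=?,scc[2]=?,scc[3]=?,scc[4]=0,scc[5]=?,scc[6]=?)
step 2: low=(low[0]=0,low[1]=?,low[2]=?,low[3]=?,low[4]=1,low[5]=?,low[6]=?); scc=(scc[0]=1,scc[1]=?,scc[2]=?,scc[3]=?,scc[4]=0,scc[5]=?,scc[6]=?)
step 3: low=(low[0]=0,low[1]=2,low[2]=?,low[3]=?,low[4]=1,low[5]=?,low[6]=?); scc=(scc[0]=1,scc[1]=2,scc[2]=?,scc[3]=?,scc[4]=0,scc[5]=?,scc[6]=?)
step 4: low=(low[0]=0,low[1]=2,low[2]=3,low[3]=4,low[4]=1,low[5]=5,low[6]=3); scc=(scc[0]=1,scc[1]=2,scc[2]=?,scc[3]=?,scc[4]=0,scc[5]=?,scc[6]=?)
step 5: low=(low[0]=0,low[1]=2,low[2]=3,low[3]=4,low[4]=1,low[5]=4,low[6]=3); scc=(scc[0]=1,scc[1]=2,scc[2]=?,scc[3]=?,scc[4]=0,scc[5]=?,scc[6]=?)
step 6: low=(low[0]=0,low[1]=2,low[2]=3,low[3]=4,low[4]=1,low[5]=4,low[6]=3); scc=(scc[0]=1,scc[1]=2,scc[2]=?,scc[3]=?,scc[4]=0,scc[5]=?,scc[6]=?)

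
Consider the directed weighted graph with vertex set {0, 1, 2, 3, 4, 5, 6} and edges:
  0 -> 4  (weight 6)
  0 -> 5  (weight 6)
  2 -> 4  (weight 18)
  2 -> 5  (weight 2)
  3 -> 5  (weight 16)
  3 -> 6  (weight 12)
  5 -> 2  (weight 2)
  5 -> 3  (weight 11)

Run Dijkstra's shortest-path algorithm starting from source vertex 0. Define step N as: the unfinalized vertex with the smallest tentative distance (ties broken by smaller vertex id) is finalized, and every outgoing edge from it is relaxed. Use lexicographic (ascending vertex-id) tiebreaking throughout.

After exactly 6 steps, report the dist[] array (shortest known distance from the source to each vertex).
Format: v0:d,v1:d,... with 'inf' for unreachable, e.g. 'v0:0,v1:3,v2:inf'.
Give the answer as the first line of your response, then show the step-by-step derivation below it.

v0:0,v1:inf,v2:8,v3:17,v4:6,v5:6,v6:29

step 1: dist = v0:0,v1:inf,v2:inf,v3:inf,v4:6,v5:6,v6:inf
step 2: dist = v0:0,v1:inf,v2:inf,v3:inf,v4:6,v5:6,v6:inf
step 3: dist = v0:0,v1:inf,v2:8,v3:17,v4:6,v5:6,v6:inf
step 4: dist = v0:0,v1:inf,v2:8,v3:17,v4:6,v5:6,v6:inf
step 5: dist = v0:0,v1:inf,v2:8,v3:17,v4:6,v5:6,v6:29
step 6: dist = v0:0,v1:inf,v2:8,v3:17,v4:6,v5:6,v6:29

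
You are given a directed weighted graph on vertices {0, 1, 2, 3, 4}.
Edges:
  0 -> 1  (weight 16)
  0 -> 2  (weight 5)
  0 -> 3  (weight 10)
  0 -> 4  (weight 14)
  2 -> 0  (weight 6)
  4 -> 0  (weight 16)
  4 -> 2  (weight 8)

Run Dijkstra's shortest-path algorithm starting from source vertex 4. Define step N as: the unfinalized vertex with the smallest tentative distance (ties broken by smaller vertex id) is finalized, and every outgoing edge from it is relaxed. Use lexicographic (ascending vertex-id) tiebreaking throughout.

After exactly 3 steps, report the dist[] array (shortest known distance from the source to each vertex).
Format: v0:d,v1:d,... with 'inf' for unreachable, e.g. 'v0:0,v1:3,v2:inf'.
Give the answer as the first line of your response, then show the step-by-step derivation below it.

v0:14,v1:30,v2:8,v3:24,v4:0

step 1: dist = v0:16,v1:inf,v2:8,v3:inf,v4:0
step 2: dist = v0:14,v1:inf,v2:8,v3:inf,v4:0
step 3: dist = v0:14,v1:30,v2:8,v3:24,v4:0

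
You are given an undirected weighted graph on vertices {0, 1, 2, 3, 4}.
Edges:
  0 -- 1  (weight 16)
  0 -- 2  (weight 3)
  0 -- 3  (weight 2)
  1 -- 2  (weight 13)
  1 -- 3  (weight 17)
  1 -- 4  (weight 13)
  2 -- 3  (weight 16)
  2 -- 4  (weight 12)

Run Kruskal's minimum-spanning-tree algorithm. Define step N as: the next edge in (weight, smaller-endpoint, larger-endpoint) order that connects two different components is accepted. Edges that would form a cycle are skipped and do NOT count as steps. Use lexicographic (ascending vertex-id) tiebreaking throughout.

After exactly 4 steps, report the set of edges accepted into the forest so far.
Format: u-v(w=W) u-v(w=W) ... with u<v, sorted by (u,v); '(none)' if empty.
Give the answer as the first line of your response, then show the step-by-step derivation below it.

0-2(w=3) 0-3(w=2) 1-2(w=13) 2-4(w=12)

step 1: add edge 0-3 (w=2); MST = {0-3(w=2)}
step 2: add edge 0-2 (w=3); MST = {0-2(w=3) 0-3(w=2)}
step 3: add edge 2-4 (w=12); MST = {0-2(w=3) 0-3(w=2) 2-4(w=12)}
step 4: add edge 1-2 (w=13); MST = {0-2(w=3) 0-3(w=2) 1-2(w=13) 2-4(w=12)}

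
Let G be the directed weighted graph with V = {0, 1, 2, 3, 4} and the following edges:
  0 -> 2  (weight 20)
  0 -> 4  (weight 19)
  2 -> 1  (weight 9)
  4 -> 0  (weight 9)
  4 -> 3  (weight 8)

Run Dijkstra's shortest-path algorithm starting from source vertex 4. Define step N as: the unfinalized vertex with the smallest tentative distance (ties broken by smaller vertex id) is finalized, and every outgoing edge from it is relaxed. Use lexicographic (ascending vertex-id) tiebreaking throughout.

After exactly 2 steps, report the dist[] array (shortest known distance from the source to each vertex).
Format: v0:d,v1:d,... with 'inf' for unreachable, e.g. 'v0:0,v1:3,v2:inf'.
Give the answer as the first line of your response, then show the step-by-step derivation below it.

v0:9,v1:inf,v2:inf,v3:8,v4:0

step 1: dist = v0:9,v1:inf,v2:inf,v3:8,v4:0
step 2: dist = v0:9,v1:inf,v2:inf,v3:8,v4:0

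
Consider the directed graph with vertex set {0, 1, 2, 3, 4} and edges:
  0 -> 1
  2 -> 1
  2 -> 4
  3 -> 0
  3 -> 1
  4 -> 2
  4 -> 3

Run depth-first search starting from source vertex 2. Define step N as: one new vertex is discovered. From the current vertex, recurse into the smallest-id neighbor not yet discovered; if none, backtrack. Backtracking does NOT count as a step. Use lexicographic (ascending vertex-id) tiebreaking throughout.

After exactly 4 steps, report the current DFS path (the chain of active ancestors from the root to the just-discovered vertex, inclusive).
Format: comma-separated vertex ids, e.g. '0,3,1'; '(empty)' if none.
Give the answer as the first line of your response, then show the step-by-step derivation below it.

2,4,3

step 1: discover 2; path=2; order=2
step 2: discover 1; path=2>1; order=2,1
step 3: discover 4; path=2>4; order=2,1,4
step 4: discover 3; path=2>4>3; order=2,1,4,3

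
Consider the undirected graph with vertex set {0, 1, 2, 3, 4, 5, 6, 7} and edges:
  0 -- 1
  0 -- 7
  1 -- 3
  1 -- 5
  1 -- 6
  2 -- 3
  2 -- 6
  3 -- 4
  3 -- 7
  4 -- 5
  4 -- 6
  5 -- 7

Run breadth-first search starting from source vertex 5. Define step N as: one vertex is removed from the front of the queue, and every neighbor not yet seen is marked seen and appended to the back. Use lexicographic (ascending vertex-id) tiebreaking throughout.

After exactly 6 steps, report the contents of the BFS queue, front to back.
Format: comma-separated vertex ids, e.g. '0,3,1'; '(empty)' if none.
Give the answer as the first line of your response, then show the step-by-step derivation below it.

6,2

step 1: dequeue 5; queue=[1,4,7]; order=5
step 2: dequeue 1; queue=[4,7,0,3,6]; order=5,1
step 3: dequeue 4; queue=[7,0,3,6]; order=5,1,4
step 4: dequeue 7; queue=[0,3,6]; order=5,1,4,7
step 5: dequeue 0; queue=[3,6]; order=5,1,4,7,0
step 6: dequeue 3; queue=[6,2]; order=5,1,4,7,0,3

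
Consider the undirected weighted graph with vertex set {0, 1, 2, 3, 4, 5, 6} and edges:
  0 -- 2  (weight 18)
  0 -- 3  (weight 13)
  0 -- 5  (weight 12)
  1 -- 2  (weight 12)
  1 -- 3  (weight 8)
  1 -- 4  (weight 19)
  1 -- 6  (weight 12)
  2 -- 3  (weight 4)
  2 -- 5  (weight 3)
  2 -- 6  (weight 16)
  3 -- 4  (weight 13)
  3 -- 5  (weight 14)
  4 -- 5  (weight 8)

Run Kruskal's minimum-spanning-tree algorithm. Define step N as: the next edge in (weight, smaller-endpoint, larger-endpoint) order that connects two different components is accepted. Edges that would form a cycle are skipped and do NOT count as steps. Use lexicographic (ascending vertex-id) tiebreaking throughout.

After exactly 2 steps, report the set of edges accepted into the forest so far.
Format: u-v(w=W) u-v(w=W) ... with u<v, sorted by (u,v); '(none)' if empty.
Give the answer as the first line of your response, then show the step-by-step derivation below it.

2-3(w=4) 2-5(w=3)

step 1: add edge 2-5 (w=3); MST = {2-5(w=3)}
step 2: add edge 2-3 (w=4); MST = {2-3(w=4) 2-5(w=3)}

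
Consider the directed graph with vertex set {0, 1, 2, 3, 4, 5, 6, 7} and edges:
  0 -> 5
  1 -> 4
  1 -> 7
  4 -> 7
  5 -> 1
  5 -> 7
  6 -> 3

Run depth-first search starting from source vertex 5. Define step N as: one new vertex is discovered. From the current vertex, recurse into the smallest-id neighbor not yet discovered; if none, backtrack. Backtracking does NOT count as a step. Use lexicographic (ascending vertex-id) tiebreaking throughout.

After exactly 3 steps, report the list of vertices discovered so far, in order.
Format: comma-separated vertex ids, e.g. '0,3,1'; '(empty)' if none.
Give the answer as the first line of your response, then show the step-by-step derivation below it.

5,1,4

step 1: discover 5; path=5; order=5
step 2: discover 1; path=5>1; order=5,1
step 3: discover 4; path=5>1>4; order=5,1,4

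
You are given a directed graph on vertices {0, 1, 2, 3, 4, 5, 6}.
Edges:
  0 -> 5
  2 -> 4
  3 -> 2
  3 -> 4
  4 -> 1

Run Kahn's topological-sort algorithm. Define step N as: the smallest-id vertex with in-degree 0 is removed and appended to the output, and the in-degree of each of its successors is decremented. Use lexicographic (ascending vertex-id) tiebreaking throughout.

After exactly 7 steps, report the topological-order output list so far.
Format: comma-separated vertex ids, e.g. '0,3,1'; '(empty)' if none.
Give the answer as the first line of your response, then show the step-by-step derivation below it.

0,3,2,4,1,5,6

step 1: output 0; order=[0]; indeg=(0,1,1,0,2,0,0)
step 2: output 3; order=[0,3]; indeg=(0,1,0,0,1,0,0)
step 3: output 2; order=[0,3,2]; indeg=(0,1,0,0,0,0,0)
step 4: output 4; order=[0,3,2,4]; indeg=(0,0,0,0,0,0,0)
step 5: output 1; order=[0,3,2,4,1]; indeg=(0,0,0,0,0,0,0)
step 6: output 5; order=[0,3,2,4,1,5]; indeg=(0,0,0,0,0,0,0)
step 7: output 6; order=[0,3,2,4,1,5,6]; indeg=(0,0,0,0,0,0,0)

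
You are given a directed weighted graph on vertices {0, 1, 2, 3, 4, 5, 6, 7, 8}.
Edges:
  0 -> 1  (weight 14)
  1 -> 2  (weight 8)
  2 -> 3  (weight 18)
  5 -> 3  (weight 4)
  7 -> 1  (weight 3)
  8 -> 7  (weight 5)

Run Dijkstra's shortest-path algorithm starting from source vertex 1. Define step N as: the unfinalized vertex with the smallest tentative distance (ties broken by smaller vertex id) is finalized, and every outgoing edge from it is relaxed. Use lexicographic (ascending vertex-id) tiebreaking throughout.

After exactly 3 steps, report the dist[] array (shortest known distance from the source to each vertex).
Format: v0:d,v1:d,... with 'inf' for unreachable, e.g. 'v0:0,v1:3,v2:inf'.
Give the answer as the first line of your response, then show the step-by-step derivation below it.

v0:inf,v1:0,v2:8,v3:26,v4:inf,v5:inf,v6:inf,v7:inf,v8:inf

step 1: dist = v0:inf,v1:0,v2:8,v3:inf,v4:inf,v5:inf,v6:inf,v7:inf,v8:inf
step 2: dist = v0:inf,v1:0,v2:8,v3:26,v4:inf,v5:inf,v6:inf,v7:inf,v8:inf
step 3: dist = v0:inf,v1:0,v2:8,v3:26,v4:inf,v5:inf,v6:inf,v7:inf,v8:inf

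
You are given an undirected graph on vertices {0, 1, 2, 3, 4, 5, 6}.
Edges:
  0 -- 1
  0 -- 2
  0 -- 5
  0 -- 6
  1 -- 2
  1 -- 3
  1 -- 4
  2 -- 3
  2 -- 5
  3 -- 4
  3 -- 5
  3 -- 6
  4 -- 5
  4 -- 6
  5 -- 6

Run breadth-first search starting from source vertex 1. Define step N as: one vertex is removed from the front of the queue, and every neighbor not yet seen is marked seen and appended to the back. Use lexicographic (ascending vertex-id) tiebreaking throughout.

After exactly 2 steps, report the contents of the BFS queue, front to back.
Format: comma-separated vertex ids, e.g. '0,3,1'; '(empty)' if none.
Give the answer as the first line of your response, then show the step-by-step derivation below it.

2,3,4,5,6

step 1: dequeue 1; queue=[0,2,3,4]; order=1
step 2: dequeue 0; queue=[2,3,4,5,6]; order=1,0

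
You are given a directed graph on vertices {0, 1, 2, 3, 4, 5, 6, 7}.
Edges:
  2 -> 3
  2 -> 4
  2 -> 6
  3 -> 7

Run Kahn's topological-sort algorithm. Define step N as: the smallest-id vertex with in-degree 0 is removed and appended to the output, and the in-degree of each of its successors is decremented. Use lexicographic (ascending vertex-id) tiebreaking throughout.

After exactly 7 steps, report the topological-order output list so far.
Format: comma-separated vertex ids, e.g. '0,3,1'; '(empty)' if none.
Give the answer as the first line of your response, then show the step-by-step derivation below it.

0,1,2,3,4,5,6

step 1: output 0; order=[0]; indeg=(0,0,0,1,1,0,1,1)
step 2: output 1; order=[0,1]; indeg=(0,0,0,1,1,0,1,1)
step 3: output 2; order=[0,1,2]; indeg=(0,0,0,0,0,0,0,1)
step 4: output 3; order=[0,1,2,3]; indeg=(0,0,0,0,0,0,0,0)
step 5: output 4; order=[0,1,2,3,4]; indeg=(0,0,0,0,0,0,0,0)
step 6: output 5; order=[0,1,2,3,4,5]; indeg=(0,0,0,0,0,0,0,0)
step 7: output 6; order=[0,1,2,3,4,5,6]; indeg=(0,0,0,0,0,0,0,0)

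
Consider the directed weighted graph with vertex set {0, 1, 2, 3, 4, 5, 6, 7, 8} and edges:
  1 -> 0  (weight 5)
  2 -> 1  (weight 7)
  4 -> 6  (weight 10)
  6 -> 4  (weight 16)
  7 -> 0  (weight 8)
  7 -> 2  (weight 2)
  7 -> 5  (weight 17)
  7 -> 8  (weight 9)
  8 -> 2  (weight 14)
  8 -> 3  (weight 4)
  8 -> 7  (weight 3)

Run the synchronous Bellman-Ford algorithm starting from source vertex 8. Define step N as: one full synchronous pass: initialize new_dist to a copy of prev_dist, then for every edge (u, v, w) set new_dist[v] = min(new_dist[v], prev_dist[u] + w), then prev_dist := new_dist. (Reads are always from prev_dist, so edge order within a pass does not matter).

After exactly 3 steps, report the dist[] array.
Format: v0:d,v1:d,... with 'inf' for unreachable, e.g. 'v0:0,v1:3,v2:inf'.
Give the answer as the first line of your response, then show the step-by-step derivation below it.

v0:11,v1:12,v2:5,v3:4,v4:inf,v5:20,v6:inf,v7:3,v8:0

step 1: dist = v0:inf,v1:inf,v2:14,v3:4,v4:inf,v5:inf,v6:inf,v7:3,v8:0
step 2: dist = v0:11,v1:21,v2:5,v3:4,v4:inf,v5:20,v6:inf,v7:3,v8:0
step 3: dist = v0:11,v1:12,v2:5,v3:4,v4:inf,v5:20,v6:inf,v7:3,v8:0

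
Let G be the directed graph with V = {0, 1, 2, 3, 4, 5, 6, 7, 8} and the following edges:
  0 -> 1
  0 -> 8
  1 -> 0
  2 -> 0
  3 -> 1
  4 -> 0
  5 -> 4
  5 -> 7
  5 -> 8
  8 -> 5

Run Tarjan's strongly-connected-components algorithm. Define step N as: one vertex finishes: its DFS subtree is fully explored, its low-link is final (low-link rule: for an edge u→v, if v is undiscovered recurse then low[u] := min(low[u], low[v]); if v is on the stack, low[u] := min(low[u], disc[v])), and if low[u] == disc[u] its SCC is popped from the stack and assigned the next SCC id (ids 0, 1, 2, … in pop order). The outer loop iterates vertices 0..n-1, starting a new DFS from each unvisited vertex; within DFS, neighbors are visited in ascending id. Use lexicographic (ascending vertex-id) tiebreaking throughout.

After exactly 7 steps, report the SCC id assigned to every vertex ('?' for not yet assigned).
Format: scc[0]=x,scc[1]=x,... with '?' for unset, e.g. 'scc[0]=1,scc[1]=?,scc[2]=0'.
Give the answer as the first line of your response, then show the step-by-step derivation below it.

scc[0]=1,scc[1]=1,scc[2]=2,scc[3]=?,scc[4]=1,scc[5]=1,scc[6]=?,scc[7]=0,scc[8]=1

step 1: low=(low[0]=0,low[1]=0,low[2]=?,low[3]=?,low[4]=?,low[5]=?,low[6]=?,low[7]=?,low[8]=?); scc=(scc[0]=?,scc[1]=?,scc[2]=?,scc[3]=?,scc[4]=?,scc[5]=?,scc[6]=?,scc[7]=?,scc[8]=?)
step 2: low=(low[0]=0,low[1]=0,low[2]=?,low[3]=?,low[4]=0,low[5]=3,low[6]=?,low[7]=?,low[8]=2); scc=(scc[0]=?,scc[1]=?,scc[2]=?,scc[3]=?,scc[4]=?,scc[5]=?,scc[6]=?,scc[7]=?,scc[8]=?)
step 3: low=(low[0]=0,low[1]=0,low[2]=?,low[3]=?,low[4]=0,low[5]=0,low[6]=?,low[7]=5,low[8]=2); scc=(scc[0]=?,scc[1]=?,scc[2]=?,scc[3]=?,scc[4]=?,scc[5]=?,scc[6]=?,scc[7]=0,scc[8]=?)
step 4: low=(low[0]=0,low[1]=0,low[2]=?,low[3]=?,low[4]=0,low[5]=0,low[6]=?,low[7]=5,low[8]=2); scc=(scc[0]=?,scc[1]=?,scc[2]=?,scc[3]=?,scc[4]=?,scc[5]=?,scc[6]=?,scc[7]=0,scc[8]=?)
step 5: low=(low[0]=0,low[1]=0,low[2]=?,low[3]=?,low[4]=0,low[5]=0,low[6]=?,low[7]=5,low[8]=0); scc=(scc[0]=?,scc[1]=?,scc[2]=?,scc[3]=?,scc[4]=?,scc[5]=?,scc[6]=?,scc[7]=0,scc[8]=?)
step 6: low=(low[0]=0,low[1]=0,low[2]=?,low[3]=?,low[4]=0,low[5]=0,low[6]=?,low[7]=5,low[8]=0); scc=(scc[0]=1,scc[1]=1,scc[2]=?,scc[3]=?,scc[4]=1,scc[5]=1,scc[6]=?,scc[7]=0,scc[8]=1)
step 7: low=(low[0]=0,low[1]=0,low[2]=6,low[3]=?,low[4]=0,low[5]=0,low[6]=?,low[7]=5,low[8]=0); scc=(scc[0]=1,scc[1]=1,scc[2]=2,scc[3]=?,scc[4]=1,scc[5]=1,scc[6]=?,scc[7]=0,scc[8]=1)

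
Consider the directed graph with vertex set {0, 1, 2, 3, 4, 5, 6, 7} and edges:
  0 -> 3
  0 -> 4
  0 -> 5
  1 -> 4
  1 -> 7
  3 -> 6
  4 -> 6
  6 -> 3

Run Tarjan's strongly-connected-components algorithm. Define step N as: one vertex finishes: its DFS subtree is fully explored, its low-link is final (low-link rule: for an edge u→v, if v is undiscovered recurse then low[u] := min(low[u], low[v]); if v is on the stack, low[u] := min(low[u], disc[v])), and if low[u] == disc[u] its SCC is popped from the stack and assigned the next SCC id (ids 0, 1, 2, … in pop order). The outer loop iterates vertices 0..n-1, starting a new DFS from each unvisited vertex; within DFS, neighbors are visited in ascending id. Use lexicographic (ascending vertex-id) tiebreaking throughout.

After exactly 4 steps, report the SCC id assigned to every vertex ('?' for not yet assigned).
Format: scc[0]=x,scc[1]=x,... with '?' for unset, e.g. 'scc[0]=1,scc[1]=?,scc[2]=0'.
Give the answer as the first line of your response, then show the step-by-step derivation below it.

scc[0]=?,scc[1]=?,scc[2]=?,scc[3]=0,scc[4]=1,scc[5]=2,scc[6]=0,scc[7]=?

step 1: low=(low[0]=0,low[1]=?,low[2]=?,low[3]=1,low[4]=?,low[5]=?,low[6]=1,low[7]=?); scc=(scc[0]=?,scc[1]=?,scc[2]=?,scc[3]=?,scc[4]=?,scc[5]=?,scc[6]=?,scc[7]=?)
step 2: low=(low[0]=0,low[1]=?,low[2]=?,low[3]=1,low[4]=?,low[5]=?,low[6]=1,low[7]=?); scc=(scc[0]=?,scc[1]=?,scc[2]=?,scc[3]=0,scc[4]=?,scc[5]=?,scc[6]=0,scc[7]=?)
step 3: low=(low[0]=0,low[1]=?,low[2]=?,low[3]=1,low[4]=3,low[5]=?,low[6]=1,low[7]=?); scc=(scc[0]=?,scc[1]=?,scc[2]=?,scc[3]=0,scc[4]=1,scc[5]=?,scc[6]=0,scc[7]=?)
step 4: low=(low[0]=0,low[1]=?,low[2]=?,low[3]=1,low[4]=3,low[5]=4,low[6]=1,low[7]=?); scc=(scc[0]=?,scc[1]=?,scc[2]=?,scc[3]=0,scc[4]=1,scc[5]=2,scc[6]=0,scc[7]=?)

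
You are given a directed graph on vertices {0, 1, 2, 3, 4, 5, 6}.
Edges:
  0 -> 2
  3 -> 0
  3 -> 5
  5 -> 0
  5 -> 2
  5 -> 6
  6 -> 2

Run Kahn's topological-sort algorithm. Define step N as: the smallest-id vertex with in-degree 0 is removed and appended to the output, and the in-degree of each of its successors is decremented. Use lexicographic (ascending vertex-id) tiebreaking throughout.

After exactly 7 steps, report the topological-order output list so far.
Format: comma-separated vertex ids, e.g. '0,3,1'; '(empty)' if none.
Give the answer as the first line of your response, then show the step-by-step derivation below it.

1,3,4,5,0,6,2

step 1: output 1; order=[1]; indeg=(2,0,3,0,0,1,1)
step 2: output 3; order=[1,3]; indeg=(1,0,3,0,0,0,1)
step 3: output 4; order=[1,3,4]; indeg=(1,0,3,0,0,0,1)
step 4: output 5; order=[1,3,4,5]; indeg=(0,0,2,0,0,0,0)
step 5: output 0; order=[1,3,4,5,0]; indeg=(0,0,1,0,0,0,0)
step 6: output 6; order=[1,3,4,5,0,6]; indeg=(0,0,0,0,0,0,0)
step 7: output 2; order=[1,3,4,5,0,6,2]; indeg=(0,0,0,0,0,0,0)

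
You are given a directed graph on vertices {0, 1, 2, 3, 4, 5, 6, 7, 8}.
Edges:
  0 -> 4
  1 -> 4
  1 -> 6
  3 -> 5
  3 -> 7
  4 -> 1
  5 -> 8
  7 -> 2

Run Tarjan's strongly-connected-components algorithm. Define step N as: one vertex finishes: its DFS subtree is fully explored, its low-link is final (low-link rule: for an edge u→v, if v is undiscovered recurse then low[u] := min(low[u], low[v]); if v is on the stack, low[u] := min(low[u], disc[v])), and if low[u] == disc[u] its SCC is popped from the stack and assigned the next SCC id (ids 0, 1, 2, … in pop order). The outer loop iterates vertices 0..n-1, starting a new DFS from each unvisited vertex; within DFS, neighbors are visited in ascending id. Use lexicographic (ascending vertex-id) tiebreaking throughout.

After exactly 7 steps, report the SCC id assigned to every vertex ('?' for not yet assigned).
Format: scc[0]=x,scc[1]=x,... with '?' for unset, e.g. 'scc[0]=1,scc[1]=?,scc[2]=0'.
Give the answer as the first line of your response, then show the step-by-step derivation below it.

scc[0]=2,scc[1]=1,scc[2]=3,scc[3]=?,scc[4]=1,scc[5]=5,scc[6]=0,scc[7]=?,scc[8]=4

step 1: low=(low[0]=0,low[1]=1,low[2]=?,low[3]=?,low[4]=1,low[5]=?,low[6]=3,low[7]=?,low[8]=?); scc=(scc[0]=?,scc[1]=?,scc[2]=?,scc[3]=?,scc[4]=?,scc[5]=?,scc[6]=0,scc[7]=?,scc[8]=?)
step 2: low=(low[0]=0,low[1]=1,low[2]=?,low[3]=?,low[4]=1,low[5]=?,low[6]=3,low[7]=?,low[8]=?); scc=(scc[0]=?,scc[1]=?,scc[2]=?,scc[3]=?,scc[4]=?,scc[5]=?,scc[6]=0,scc[7]=?,scc[8]=?)
step 3: low=(low[0]=0,low[1]=1,low[2]=?,low[3]=?,low[4]=1,low[5]=?,low[6]=3,low[7]=?,low[8]=?); scc=(scc[0]=?,scc[1]=1,scc[2]=?,scc[3]=?,scc[4]=1,scc[5]=?,scc[6]=0,scc[7]=?,scc[8]=?)
step 4: low=(low[0]=0,low[1]=1,low[2]=?,low[3]=?,low[4]=1,low[5]=?,low[6]=3,low[7]=?,low[8]=?); scc=(scc[0]=2,scc[1]=1,scc[2]=?,scc[3]=?,scc[4]=1,scc[5]=?,scc[6]=0,scc[7]=?,scc[8]=?)
step 5: low=(low[0]=0,low[1]=1,low[2]=4,low[3]=?,low[4]=1,low[5]=?,low[6]=3,low[7]=?,low[8]=?); scc=(scc[0]=2,scc[1]=1,scc[2]=3,scc[3]=?,scc[4]=1,scc[5]=?,scc[6]=0,scc[7]=?,scc[8]=?)
step 6: low=(low[0]=0,low[1]=1,low[2]=4,low[3]=5,low[4]=1,low[5]=6,low[6]=3,low[7]=?,low[8]=7); scc=(scc[0]=2,scc[1]=1,scc[2]=3,scc[3]=?,scc[4]=1,scc[5]=?,scc[6]=0,scc[7]=?,scc[8]=4)
step 7: low=(low[0]=0,low[1]=1,low[2]=4,low[3]=5,low[4]=1,low[5]=6,low[6]=3,low[7]=?,low[8]=7); scc=(scc[0]=2,scc[1]=1,scc[2]=3,scc[3]=?,scc[4]=1,scc[5]=5,scc[6]=0,scc[7]=?,scc[8]=4)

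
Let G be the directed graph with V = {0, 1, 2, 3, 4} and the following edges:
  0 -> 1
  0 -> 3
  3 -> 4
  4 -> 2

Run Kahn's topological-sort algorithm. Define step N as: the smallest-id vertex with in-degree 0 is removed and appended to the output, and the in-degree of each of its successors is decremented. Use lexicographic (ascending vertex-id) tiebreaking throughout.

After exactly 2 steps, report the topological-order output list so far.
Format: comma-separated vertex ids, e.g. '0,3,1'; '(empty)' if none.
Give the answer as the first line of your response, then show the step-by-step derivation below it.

0,1

step 1: output 0; order=[0]; indeg=(0,0,1,0,1)
step 2: output 1; order=[0,1]; indeg=(0,0,1,0,1)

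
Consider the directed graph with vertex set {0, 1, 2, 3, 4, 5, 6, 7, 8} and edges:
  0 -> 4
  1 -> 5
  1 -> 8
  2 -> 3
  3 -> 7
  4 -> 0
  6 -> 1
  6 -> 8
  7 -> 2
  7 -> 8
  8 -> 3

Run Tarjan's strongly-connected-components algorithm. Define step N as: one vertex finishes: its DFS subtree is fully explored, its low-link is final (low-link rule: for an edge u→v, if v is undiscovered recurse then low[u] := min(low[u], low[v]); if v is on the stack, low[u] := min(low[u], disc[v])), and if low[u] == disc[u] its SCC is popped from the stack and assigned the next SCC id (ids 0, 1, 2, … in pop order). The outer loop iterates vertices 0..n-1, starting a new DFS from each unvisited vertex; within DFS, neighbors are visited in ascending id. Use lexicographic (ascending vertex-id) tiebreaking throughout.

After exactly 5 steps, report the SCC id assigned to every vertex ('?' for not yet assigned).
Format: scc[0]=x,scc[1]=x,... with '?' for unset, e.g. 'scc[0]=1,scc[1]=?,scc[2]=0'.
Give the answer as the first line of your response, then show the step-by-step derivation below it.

scc[0]=0,scc[1]=?,scc[2]=?,scc[3]=?,scc[4]=0,scc[5]=1,scc[6]=?,scc[7]=?,scc[8]=?

step 1: low=(low[0]=0,low[1]=?,low[2]=?,low[3]=?,low[4]=0,low[5]=?,low[6]=?,low[7]=?,low[8]=?); scc=(scc[0]=?,scc[1]=?,scc[2]=?,scc[3]=?,scc[4]=?,scc[5]=?,scc[6]=?,scc[7]=?,scc[8]=?)
step 2: low=(low[0]=0,low[1]=?,low[2]=?,low[3]=?,low[4]=0,low[5]=?,low[6]=?,low[7]=?,low[8]=?); scc=(scc[0]=0,scc[1]=?,scc[2]=?,scc[3]=?,scc[4]=0,scc[5]=?,scc[6]=?,scc[7]=?,scc[8]=?)
step 3: low=(low[0]=0,low[1]=2,low[2]=?,low[3]=?,low[4]=0,low[5]=3,low[6]=?,low[7]=?,low[8]=?); scc=(scc[0]=0,scc[1]=?,scc[2]=?,scc[3]=?,scc[4]=0,scc[5]=1,scc[6]=?,scc[7]=?,scc[8]=?)
step 4: low=(low[0]=0,low[1]=2,low[2]=5,low[3]=5,low[4]=0,low[5]=3,low[6]=?,low[7]=6,low[8]=4); scc=(scc[0]=0,scc[1]=?,scc[2]=?,scc[3]=?,scc[4]=0,scc[5]=1,scc[6]=?,scc[7]=?,scc[8]=?)
step 5: low=(low[0]=0,low[1]=2,low[2]=5,low[3]=5,low[4]=0,low[5]=3,low[6]=?,low[7]=4,low[8]=4); scc=(scc[0]=0,scc[1]=?,scc[2]=?,scc[3]=?,scc[4]=0,scc[5]=1,scc[6]=?,scc[7]=?,scc[8]=?)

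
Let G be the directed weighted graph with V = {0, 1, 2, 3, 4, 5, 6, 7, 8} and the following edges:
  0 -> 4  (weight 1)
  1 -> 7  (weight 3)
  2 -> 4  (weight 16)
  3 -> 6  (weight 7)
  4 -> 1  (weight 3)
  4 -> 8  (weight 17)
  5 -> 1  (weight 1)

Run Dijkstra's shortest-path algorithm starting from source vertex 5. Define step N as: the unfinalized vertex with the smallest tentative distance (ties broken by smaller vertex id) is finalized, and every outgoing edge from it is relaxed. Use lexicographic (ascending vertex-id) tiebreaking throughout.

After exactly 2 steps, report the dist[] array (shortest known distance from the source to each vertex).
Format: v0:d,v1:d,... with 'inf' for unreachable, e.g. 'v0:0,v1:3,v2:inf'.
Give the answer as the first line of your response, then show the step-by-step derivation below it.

v0:inf,v1:1,v2:inf,v3:inf,v4:inf,v5:0,v6:inf,v7:4,v8:inf

step 1: dist = v0:inf,v1:1,v2:inf,v3:inf,v4:inf,v5:0,v6:inf,v7:inf,v8:inf
step 2: dist = v0:inf,v1:1,v2:inf,v3:inf,v4:inf,v5:0,v6:inf,v7:4,v8:inf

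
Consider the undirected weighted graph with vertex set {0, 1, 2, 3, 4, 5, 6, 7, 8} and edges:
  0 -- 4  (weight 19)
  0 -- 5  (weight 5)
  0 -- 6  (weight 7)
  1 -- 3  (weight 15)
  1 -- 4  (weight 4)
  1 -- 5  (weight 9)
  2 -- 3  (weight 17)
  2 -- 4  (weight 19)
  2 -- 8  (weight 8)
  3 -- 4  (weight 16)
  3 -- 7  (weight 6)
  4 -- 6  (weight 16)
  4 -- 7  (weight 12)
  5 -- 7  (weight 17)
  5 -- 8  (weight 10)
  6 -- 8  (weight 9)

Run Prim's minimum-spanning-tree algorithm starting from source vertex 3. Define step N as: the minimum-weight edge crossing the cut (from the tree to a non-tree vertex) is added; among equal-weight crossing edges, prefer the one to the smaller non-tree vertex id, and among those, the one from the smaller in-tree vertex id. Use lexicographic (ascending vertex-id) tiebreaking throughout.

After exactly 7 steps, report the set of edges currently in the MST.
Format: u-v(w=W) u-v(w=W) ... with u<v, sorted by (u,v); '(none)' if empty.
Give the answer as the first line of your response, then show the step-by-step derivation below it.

0-5(w=5) 0-6(w=7) 1-4(w=4) 1-5(w=9) 3-7(w=6) 4-7(w=12) 6-8(w=9)

step 1: add edge 3-7 (w=6); MST = {3-7(w=6)}
step 2: add edge 4-7 (w=12); MST = {3-7(w=6) 4-7(w=12)}
step 3: add edge 1-4 (w=4); MST = {1-4(w=4) 3-7(w=6) 4-7(w=12)}
step 4: add edge 1-5 (w=9); MST = {1-4(w=4) 1-5(w=9) 3-7(w=6) 4-7(w=12)}
step 5: add edge 0-5 (w=5); MST = {0-5(w=5) 1-4(w=4) 1-5(w=9) 3-7(w=6) 4-7(w=12)}
step 6: add edge 0-6 (w=7); MST = {0-5(w=5) 0-6(w=7) 1-4(w=4) 1-5(w=9) 3-7(w=6) 4-7(w=12)}
step 7: add edge 6-8 (w=9); MST = {0-5(w=5) 0-6(w=7) 1-4(w=4) 1-5(w=9) 3-7(w=6) 4-7(w=12) 6-8(w=9)}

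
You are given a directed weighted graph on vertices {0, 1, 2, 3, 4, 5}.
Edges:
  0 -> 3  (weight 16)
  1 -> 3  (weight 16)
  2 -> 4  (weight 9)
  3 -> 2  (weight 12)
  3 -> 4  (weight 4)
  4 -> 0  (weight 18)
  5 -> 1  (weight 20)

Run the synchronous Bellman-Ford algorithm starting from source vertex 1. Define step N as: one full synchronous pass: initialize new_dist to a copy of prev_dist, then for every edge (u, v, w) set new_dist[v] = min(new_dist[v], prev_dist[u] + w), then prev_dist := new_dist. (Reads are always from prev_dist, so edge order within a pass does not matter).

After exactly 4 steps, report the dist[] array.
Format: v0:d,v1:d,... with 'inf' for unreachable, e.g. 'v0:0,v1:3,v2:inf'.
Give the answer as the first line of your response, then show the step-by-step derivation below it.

v0:38,v1:0,v2:28,v3:16,v4:20,v5:inf

step 1: dist = v0:inf,v1:0,v2:inf,v3:16,v4:inf,v5:inf
step 2: dist = v0:inf,v1:0,v2:28,v3:16,v4:20,v5:inf
step 3: dist = v0:38,v1:0,v2:28,v3:16,v4:20,v5:inf
step 4: dist = v0:38,v1:0,v2:28,v3:16,v4:20,v5:inf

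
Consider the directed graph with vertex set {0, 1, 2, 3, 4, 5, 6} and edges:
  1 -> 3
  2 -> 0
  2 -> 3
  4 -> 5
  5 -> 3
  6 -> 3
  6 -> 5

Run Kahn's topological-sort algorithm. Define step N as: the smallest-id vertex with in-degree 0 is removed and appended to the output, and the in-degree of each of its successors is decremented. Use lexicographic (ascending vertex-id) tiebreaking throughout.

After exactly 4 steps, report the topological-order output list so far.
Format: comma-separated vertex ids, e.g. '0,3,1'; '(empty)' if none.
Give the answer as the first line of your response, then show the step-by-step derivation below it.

1,2,0,4

step 1: output 1; order=[1]; indeg=(1,0,0,3,0,2,0)
step 2: output 2; order=[1,2]; indeg=(0,0,0,2,0,2,0)
step 3: output 0; order=[1,2,0]; indeg=(0,0,0,2,0,2,0)
step 4: output 4; order=[1,2,0,4]; indeg=(0,0,0,2,0,1,0)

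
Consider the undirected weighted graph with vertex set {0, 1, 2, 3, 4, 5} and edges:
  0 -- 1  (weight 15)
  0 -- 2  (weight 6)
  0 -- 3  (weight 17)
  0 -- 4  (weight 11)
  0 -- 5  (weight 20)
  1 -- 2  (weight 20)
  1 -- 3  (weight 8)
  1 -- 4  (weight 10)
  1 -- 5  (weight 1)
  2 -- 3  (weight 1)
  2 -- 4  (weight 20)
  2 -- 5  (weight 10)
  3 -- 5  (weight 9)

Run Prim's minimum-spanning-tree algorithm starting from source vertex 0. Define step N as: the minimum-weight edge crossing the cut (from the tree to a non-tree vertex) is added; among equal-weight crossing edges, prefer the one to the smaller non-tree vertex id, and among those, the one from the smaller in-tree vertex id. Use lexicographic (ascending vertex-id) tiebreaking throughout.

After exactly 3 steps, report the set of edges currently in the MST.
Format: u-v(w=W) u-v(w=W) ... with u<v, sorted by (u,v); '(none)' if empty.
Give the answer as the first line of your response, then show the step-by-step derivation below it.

0-2(w=6) 1-3(w=8) 2-3(w=1)

step 1: add edge 0-2 (w=6); MST = {0-2(w=6)}
step 2: add edge 2-3 (w=1); MST = {0-2(w=6) 2-3(w=1)}
step 3: add edge 1-3 (w=8); MST = {0-2(w=6) 1-3(w=8) 2-3(w=1)}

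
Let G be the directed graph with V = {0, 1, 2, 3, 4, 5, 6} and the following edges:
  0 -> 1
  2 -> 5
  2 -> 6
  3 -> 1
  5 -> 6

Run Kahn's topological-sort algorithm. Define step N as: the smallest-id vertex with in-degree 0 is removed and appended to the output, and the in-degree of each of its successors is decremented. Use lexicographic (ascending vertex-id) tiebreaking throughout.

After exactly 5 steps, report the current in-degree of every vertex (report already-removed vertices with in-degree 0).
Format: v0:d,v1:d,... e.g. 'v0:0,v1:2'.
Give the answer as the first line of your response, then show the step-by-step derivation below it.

v0:0,v1:0,v2:0,v3:0,v4:0,v5:0,v6:1

step 1: output 0; order=[0]; indeg=(0,1,0,0,0,1,2)
step 2: output 2; order=[0,2]; indeg=(0,1,0,0,0,0,1)
step 3: output 3; order=[0,2,3]; indeg=(0,0,0,0,0,0,1)
step 4: output 1; order=[0,2,3,1]; indeg=(0,0,0,0,0,0,1)
step 5: output 4; order=[0,2,3,1,4]; indeg=(0,0,0,0,0,0,1)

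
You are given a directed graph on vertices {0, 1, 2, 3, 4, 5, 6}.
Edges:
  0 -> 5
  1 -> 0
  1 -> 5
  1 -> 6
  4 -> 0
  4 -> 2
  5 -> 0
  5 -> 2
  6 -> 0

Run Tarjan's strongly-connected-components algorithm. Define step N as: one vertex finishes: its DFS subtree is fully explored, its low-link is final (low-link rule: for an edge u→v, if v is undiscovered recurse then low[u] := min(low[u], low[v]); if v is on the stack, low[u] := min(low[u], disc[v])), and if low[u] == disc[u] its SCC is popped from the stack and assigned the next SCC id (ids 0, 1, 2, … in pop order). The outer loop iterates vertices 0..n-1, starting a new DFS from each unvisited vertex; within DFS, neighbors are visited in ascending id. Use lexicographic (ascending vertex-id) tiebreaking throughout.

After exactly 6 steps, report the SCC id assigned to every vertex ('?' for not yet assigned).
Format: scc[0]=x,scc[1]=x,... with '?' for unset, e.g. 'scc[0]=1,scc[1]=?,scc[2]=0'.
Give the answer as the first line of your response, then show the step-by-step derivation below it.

scc[0]=1,scc[1]=3,scc[2]=0,scc[3]=4,scc[4]=?,scc[5]=1,scc[6]=2

step 1: low=(low[0]=0,low[1]=?,low[2]=2,low[3]=?,low[4]=?,low[5]=0,low[6]=?); scc=(scc[0]=?,scc[1]=?,scc[2]=0,scc[3]=?,scc[4]=?,scc[5]=?,scc[6]=?)
step 2: low=(low[0]=0,low[1]=?,low[2]=2,low[3]=?,low[4]=?,low[5]=0,low[6]=?); scc=(scc[0]=?,scc[1]=?,scc[2]=0,scc[3]=?,scc[4]=?,scc[5]=?,scc[6]=?)
step 3: low=(low[0]=0,low[1]=?,low[2]=2,low[3]=?,low[4]=?,low[5]=0,low[6]=?); scc=(scc[0]=1,scc[1]=?,scc[2]=0,scc[3]=?,scc[4]=?,scc[5]=1,scc[6]=?)
step 4: low=(low[0]=0,low[1]=3,low[2]=2,low[3]=?,low[4]=?,low[5]=0,low[6]=4); scc=(scc[0]=1,scc[1]=?,scc[2]=0,scc[3]=?,scc[4]=?,scc[5]=1,scc[6]=2)
step 5: low=(low[0]=0,low[1]=3,low[2]=2,low[3]=?,low[4]=?,low[5]=0,low[6]=4); scc=(scc[0]=1,scc[1]=3,scc[2]=0,scc[3]=?,scc[4]=?,scc[5]=1,scc[6]=2)
step 6: low=(low[0]=0,low[1]=3,low[2]=2,low[3]=5,low[4]=?,low[5]=0,low[6]=4); scc=(scc[0]=1,scc[1]=3,scc[2]=0,scc[3]=4,scc[4]=?,scc[5]=1,scc[6]=2)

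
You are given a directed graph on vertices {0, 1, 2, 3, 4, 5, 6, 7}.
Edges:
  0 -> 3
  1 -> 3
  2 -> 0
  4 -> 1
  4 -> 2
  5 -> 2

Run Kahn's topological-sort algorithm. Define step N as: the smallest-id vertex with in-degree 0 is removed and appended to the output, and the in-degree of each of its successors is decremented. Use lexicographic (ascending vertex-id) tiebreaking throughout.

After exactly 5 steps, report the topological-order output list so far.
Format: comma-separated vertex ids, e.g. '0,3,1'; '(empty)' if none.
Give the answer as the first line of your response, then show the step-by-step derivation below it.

4,1,5,2,0

step 1: output 4; order=[4]; indeg=(1,0,1,2,0,0,0,0)
step 2: output 1; order=[4,1]; indeg=(1,0,1,1,0,0,0,0)
step 3: output 5; order=[4,1,5]; indeg=(1,0,0,1,0,0,0,0)
step 4: output 2; order=[4,1,5,2]; indeg=(0,0,0,1,0,0,0,0)
step 5: output 0; order=[4,1,5,2,0]; indeg=(0,0,0,0,0,0,0,0)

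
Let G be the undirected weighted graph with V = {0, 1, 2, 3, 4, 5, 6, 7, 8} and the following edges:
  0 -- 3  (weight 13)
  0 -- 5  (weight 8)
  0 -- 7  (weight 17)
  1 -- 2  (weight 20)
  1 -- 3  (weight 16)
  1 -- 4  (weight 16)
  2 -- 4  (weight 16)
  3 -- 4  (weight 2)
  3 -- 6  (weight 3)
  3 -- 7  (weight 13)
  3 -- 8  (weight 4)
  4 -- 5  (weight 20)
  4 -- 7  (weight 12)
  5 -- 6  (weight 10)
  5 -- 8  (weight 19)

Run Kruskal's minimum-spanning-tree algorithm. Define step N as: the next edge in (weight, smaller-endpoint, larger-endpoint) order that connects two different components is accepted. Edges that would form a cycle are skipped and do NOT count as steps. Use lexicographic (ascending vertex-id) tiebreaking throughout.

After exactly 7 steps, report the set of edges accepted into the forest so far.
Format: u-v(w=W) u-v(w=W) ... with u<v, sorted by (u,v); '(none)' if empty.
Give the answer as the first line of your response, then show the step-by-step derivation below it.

0-5(w=8) 1-3(w=16) 3-4(w=2) 3-6(w=3) 3-8(w=4) 4-7(w=12) 5-6(w=10)

step 1: add edge 3-4 (w=2); MST = {3-4(w=2)}
step 2: add edge 3-6 (w=3); MST = {3-4(w=2) 3-6(w=3)}
step 3: add edge 3-8 (w=4); MST = {3-4(w=2) 3-6(w=3) 3-8(w=4)}
step 4: add edge 0-5 (w=8); MST = {0-5(w=8) 3-4(w=2) 3-6(w=3) 3-8(w=4)}
step 5: add edge 5-6 (w=10); MST = {0-5(w=8) 3-4(w=2) 3-6(w=3) 3-8(w=4) 5-6(w=10)}
step 6: add edge 4-7 (w=12); MST = {0-5(w=8) 3-4(w=2) 3-6(w=3) 3-8(w=4) 4-7(w=12) 5-6(w=10)}
step 7: add edge 1-3 (w=16); MST = {0-5(w=8) 1-3(w=16) 3-4(w=2) 3-6(w=3) 3-8(w=4) 4-7(w=12) 5-6(w=10)}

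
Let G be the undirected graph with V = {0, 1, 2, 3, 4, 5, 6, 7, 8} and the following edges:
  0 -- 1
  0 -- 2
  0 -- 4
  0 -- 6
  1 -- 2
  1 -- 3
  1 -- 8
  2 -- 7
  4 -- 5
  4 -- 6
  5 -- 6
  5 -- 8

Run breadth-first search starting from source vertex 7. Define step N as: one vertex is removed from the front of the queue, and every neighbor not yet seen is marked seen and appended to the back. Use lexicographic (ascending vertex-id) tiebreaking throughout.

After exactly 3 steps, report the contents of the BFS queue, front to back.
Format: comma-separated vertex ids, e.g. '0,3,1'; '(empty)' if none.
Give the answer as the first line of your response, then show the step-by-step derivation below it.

1,4,6

step 1: dequeue 7; queue=[2]; order=7
step 2: dequeue 2; queue=[0,1]; order=7,2
step 3: dequeue 0; queue=[1,4,6]; order=7,2,0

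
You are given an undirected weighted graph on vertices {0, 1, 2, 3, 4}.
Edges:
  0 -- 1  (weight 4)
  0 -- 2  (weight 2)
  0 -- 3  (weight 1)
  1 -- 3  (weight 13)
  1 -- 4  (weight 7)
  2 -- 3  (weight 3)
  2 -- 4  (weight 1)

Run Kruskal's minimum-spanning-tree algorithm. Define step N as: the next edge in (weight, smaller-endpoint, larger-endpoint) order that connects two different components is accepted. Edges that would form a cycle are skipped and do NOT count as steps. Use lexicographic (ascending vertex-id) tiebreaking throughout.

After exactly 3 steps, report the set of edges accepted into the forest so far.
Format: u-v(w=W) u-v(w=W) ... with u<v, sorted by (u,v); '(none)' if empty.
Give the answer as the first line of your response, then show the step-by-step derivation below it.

0-2(w=2) 0-3(w=1) 2-4(w=1)

step 1: add edge 0-3 (w=1); MST = {0-3(w=1)}
step 2: add edge 2-4 (w=1); MST = {0-3(w=1) 2-4(w=1)}
step 3: add edge 0-2 (w=2); MST = {0-2(w=2) 0-3(w=1) 2-4(w=1)}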